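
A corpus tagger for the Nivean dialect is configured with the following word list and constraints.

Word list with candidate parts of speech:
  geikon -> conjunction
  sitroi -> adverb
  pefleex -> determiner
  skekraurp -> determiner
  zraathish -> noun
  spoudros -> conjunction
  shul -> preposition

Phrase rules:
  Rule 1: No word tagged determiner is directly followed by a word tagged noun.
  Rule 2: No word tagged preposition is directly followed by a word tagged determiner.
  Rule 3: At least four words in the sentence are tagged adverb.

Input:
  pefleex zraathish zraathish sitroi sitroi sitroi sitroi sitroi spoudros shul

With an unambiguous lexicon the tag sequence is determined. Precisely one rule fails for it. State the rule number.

1

Fixed tagging: determiner noun noun adverb adverb adverb adverb adverb conjunction preposition.
Rule check: R1 fail, R2 pass, R3 pass.
Only rule 1 fails.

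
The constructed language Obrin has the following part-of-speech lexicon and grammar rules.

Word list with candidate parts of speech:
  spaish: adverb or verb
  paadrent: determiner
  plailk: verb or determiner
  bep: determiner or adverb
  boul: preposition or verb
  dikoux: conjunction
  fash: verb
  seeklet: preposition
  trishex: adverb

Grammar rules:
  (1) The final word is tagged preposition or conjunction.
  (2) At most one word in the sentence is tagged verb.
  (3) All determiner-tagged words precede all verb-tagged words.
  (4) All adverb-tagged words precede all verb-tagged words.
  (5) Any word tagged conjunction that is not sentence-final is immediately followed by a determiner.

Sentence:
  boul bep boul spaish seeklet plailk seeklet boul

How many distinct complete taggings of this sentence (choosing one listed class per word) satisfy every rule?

4

Candidates per position — 1:boul {preposition,verb}; 2:bep {determiner,adverb}; 3:boul {preposition,verb}; 4:spaish {adverb,verb}; 5:seeklet {preposition}; 6:plailk {verb,determiner}; 7:seeklet {preposition}; 8:boul {preposition,verb}.
There are 64 candidate sequences in total.
The sequences that satisfy every rule: preposition determiner preposition adverb preposition verb preposition preposition; preposition determiner preposition adverb preposition determiner preposition preposition; preposition adverb preposition adverb preposition verb preposition preposition; preposition adverb preposition adverb preposition determiner preposition preposition.
Count = 4.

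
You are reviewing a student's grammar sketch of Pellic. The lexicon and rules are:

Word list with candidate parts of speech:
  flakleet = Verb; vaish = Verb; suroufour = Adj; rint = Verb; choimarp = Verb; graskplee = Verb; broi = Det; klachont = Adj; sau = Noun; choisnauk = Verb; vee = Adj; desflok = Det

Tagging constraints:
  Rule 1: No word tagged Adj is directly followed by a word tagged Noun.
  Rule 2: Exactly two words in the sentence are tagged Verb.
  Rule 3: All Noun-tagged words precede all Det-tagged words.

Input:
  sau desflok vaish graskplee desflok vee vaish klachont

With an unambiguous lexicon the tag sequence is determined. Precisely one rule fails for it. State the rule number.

Fixed tagging: Noun Det Verb Verb Det Adj Verb Adj.
Applying the rules: R1 ✓, R2 ✗, R3 ✓.
Only rule 2 fails.

2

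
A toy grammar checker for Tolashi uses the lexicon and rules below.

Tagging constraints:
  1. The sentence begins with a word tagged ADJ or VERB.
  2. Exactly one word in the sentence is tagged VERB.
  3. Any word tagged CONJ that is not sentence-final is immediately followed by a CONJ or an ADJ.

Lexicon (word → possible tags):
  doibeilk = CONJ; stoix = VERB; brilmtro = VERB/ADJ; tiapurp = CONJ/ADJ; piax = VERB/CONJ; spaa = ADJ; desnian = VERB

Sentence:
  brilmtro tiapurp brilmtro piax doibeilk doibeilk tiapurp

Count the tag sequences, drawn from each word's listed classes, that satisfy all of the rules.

Candidates per position — 1:brilmtro {VERB,ADJ}; 2:tiapurp {CONJ,ADJ}; 3:brilmtro {VERB,ADJ}; 4:piax {VERB,CONJ}; 5:doibeilk {CONJ}; 6:doibeilk {CONJ}; 7:tiapurp {CONJ,ADJ}.
There are 32 candidate sequences in total.
Checking each against the rules leaves 10 sequences.
Count = 10.

10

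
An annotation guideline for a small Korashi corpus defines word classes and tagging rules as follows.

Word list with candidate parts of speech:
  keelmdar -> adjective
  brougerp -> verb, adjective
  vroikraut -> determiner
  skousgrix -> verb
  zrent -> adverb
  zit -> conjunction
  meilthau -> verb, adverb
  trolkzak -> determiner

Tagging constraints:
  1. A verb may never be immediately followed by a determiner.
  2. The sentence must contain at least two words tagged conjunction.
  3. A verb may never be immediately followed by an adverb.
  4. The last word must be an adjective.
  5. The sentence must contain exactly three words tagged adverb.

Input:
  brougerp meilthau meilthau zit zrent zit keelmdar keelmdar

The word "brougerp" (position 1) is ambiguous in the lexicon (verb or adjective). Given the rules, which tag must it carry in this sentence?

adjective

Candidates per position — 1:brougerp {verb,adjective}; 2:meilthau {verb,adverb}; 3:meilthau {verb,adverb}; 4:zit {conjunction}; 5:zrent {adverb}; 6:zit {conjunction}; 7:keelmdar {adjective}; 8:keelmdar {adjective}.
If word 2 were verb, no tagging could satisfy rule 5; so word 2 is adverb.
If word 3 were verb, no tagging could satisfy rule 5; so word 3 is adverb.
If word 1 were verb, no tagging could satisfy rule 3; so word 1 is adjective.
So the tagging must be: adjective adverb adverb conjunction adverb conjunction adjective adjective.
Checking: rule 1 ok; rule 2 ok; rule 3 ok; rule 4 ok; rule 5 ok.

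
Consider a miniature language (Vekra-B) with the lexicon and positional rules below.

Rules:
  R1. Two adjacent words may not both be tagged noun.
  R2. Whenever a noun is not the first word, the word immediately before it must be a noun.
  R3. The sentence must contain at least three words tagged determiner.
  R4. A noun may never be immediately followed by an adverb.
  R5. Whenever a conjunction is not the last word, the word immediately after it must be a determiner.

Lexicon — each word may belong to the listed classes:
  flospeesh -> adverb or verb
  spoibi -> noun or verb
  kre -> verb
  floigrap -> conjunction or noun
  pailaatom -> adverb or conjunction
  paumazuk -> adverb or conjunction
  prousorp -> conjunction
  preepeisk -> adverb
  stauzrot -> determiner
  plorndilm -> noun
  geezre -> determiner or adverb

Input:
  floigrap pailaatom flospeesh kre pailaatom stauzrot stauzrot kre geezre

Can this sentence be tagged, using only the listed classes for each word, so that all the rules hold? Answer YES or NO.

Candidates per position — 1:floigrap {conjunction,noun}; 2:pailaatom {adverb,conjunction}; 3:flospeesh {adverb,verb}; 4:kre {verb}; 5:pailaatom {adverb,conjunction}; 6:stauzrot {determiner}; 7:stauzrot {determiner}; 8:kre {verb}; 9:geezre {determiner,adverb}.
Every candidate sequence violates at least one rule; no consistent tagging exists.

NO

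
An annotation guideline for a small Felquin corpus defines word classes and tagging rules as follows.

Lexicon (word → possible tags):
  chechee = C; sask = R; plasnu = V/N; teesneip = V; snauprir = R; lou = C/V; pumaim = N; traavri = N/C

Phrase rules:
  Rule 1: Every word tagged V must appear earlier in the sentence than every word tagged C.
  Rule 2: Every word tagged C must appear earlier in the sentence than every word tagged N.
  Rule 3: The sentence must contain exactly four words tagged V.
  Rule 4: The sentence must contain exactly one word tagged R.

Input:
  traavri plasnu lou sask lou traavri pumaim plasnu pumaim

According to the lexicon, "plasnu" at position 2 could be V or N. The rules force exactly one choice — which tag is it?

Candidates per position — 1:traavri {N,C}; 2:plasnu {V,N}; 3:lou {C,V}; 4:sask {R}; 5:lou {C,V}; 6:traavri {N,C}; 7:pumaim {N}; 8:plasnu {V,N}; 9:pumaim {N}.
Word 2 cannot be N — rule 3 would then fail for every completion. It is V.
Word 3 cannot be C — rule 3 would then fail for every completion. It is V.
Word 5 cannot be C — rule 3 would then fail for every completion. It is V.
Word 8 cannot be N — rule 3 would then fail for every completion. It is V.
Word 1 cannot be C — rule 1 would then fail for every completion. It is N.
Word 6 cannot be C — rule 1 would then fail for every completion. It is N.
So the tagging must be: N V V R V N N V N.
Checking: rule 1 satisfied; rule 2 satisfied; rule 3 satisfied; rule 4 satisfied.

V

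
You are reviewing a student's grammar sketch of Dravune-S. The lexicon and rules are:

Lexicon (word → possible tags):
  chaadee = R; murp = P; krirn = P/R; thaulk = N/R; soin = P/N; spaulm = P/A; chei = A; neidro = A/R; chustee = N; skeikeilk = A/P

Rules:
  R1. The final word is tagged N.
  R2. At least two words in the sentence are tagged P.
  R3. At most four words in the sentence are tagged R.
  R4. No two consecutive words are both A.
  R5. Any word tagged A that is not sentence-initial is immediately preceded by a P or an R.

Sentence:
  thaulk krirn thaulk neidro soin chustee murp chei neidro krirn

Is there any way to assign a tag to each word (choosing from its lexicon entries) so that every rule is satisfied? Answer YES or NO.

NO

Candidates per position — 1:thaulk {N,R}; 2:krirn {P,R}; 3:thaulk {N,R}; 4:neidro {A,R}; 5:soin {P,N}; 6:chustee {N}; 7:murp {P}; 8:chei {A}; 9:neidro {A,R}; 10:krirn {P,R}.
Rule 1 cannot be satisfied by any choice of tags from the lexicon.
So there is no consistent tagging.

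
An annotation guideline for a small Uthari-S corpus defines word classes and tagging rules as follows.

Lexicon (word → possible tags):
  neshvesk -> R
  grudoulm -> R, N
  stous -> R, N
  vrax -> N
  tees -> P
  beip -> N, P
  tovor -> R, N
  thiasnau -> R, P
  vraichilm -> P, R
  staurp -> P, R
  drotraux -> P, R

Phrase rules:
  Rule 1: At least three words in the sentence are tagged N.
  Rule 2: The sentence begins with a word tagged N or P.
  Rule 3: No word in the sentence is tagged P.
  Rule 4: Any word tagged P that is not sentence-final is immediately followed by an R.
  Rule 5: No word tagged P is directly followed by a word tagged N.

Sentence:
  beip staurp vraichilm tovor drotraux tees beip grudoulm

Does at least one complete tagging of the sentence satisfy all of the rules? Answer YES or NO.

Candidates per position — 1:beip {N,P}; 2:staurp {P,R}; 3:vraichilm {P,R}; 4:tovor {R,N}; 5:drotraux {P,R}; 6:tees {P}; 7:beip {N,P}; 8:grudoulm {R,N}.
Rule 3 cannot be satisfied by any choice of tags from the lexicon.
So there is no consistent tagging.

NO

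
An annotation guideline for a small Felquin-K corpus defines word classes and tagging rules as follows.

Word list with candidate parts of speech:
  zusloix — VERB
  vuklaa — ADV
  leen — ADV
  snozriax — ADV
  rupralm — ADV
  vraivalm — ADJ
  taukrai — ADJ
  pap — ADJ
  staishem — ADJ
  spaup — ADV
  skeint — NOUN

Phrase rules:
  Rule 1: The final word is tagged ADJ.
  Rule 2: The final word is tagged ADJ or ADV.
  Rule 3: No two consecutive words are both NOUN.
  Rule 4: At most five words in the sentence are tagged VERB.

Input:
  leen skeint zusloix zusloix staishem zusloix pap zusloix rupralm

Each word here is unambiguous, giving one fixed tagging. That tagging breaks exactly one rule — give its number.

Fixed tagging: ADV NOUN VERB VERB ADJ VERB ADJ VERB ADV.
Rule check: R1 fail, R2 pass, R3 pass, R4 pass.
Only rule 1 fails.

1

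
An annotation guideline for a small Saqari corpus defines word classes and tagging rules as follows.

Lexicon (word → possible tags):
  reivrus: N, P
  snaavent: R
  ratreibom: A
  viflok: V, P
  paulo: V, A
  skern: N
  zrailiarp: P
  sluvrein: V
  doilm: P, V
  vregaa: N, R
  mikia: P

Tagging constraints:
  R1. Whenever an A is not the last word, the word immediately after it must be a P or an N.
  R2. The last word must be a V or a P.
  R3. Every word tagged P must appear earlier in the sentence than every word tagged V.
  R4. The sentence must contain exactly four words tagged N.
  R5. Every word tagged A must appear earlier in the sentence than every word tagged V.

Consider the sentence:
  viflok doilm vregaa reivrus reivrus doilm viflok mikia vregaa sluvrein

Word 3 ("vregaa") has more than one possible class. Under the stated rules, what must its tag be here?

Candidates per position — 1:viflok {V,P}; 2:doilm {P,V}; 3:vregaa {N,R}; 4:reivrus {N,P}; 5:reivrus {N,P}; 6:doilm {P,V}; 7:viflok {V,P}; 8:mikia {P}; 9:vregaa {N,R}; 10:sluvrein {V}.
Word 1 cannot be V — rule 3 would then fail for every completion. It is P.
Word 2 cannot be V — rule 3 would then fail for every completion. It is P.
Word 3 cannot be R — rule 4 would then fail for every completion. It is N.
Word 4 cannot be P — rule 4 would then fail for every completion. It is N.
Word 5 cannot be P — rule 4 would then fail for every completion. It is N.
Word 6 cannot be V — rule 3 would then fail for every completion. It is P.
Word 7 cannot be V — rule 3 would then fail for every completion. It is P.
Word 9 cannot be R — rule 4 would then fail for every completion. It is N.
That leaves exactly one tagging: P P N N N P P P N V.
Verifying each rule — rule 1 ✓; rule 2 ✓; rule 3 ✓; rule 4 ✓; rule 5 ✓.

N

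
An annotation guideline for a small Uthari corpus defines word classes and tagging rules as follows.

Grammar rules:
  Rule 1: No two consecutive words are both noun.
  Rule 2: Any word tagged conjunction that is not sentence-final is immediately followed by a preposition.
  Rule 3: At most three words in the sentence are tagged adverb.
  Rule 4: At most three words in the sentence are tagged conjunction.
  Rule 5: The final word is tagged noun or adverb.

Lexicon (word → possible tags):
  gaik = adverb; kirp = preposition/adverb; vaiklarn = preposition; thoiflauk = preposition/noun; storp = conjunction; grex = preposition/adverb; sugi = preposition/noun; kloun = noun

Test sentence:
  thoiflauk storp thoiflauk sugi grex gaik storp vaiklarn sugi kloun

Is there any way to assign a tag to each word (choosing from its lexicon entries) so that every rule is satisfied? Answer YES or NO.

YES

Candidates per position — 1:thoiflauk {preposition,noun}; 2:storp {conjunction}; 3:thoiflauk {preposition,noun}; 4:sugi {preposition,noun}; 5:grex {preposition,adverb}; 6:gaik {adverb}; 7:storp {conjunction}; 8:vaiklarn {preposition}; 9:sugi {preposition,noun}; 10:kloun {noun}.
One satisfying assignment: preposition conjunction preposition noun adverb adverb conjunction preposition preposition noun.
Checking: rule 1 satisfied; rule 2 satisfied; rule 3 satisfied; rule 4 satisfied; rule 5 satisfied.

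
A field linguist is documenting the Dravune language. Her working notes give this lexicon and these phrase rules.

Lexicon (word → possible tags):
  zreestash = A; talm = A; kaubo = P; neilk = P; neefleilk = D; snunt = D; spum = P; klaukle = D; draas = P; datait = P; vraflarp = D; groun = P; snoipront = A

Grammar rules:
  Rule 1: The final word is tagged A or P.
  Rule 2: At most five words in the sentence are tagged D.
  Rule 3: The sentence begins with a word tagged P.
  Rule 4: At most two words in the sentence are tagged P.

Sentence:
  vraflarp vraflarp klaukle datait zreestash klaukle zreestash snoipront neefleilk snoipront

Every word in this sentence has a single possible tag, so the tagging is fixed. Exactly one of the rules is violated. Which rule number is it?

3

Fixed tagging: D D D P A D A A D A.
Applying the rules: R1 ✓, R2 ✓, R3 ✗, R4 ✓.
Only rule 3 fails.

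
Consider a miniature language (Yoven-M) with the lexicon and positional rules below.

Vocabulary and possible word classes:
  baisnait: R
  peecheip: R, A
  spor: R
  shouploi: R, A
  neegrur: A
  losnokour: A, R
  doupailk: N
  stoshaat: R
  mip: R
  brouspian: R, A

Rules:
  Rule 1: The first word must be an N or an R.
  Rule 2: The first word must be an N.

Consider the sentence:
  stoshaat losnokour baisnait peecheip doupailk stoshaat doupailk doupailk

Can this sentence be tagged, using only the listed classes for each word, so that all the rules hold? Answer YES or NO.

Candidates per position — 1:stoshaat {R}; 2:losnokour {A,R}; 3:baisnait {R}; 4:peecheip {R,A}; 5:doupailk {N}; 6:stoshaat {R}; 7:doupailk {N}; 8:doupailk {N}.
Rule 2 cannot be satisfied by any choice of tags from the lexicon.
So there is no consistent tagging.

NO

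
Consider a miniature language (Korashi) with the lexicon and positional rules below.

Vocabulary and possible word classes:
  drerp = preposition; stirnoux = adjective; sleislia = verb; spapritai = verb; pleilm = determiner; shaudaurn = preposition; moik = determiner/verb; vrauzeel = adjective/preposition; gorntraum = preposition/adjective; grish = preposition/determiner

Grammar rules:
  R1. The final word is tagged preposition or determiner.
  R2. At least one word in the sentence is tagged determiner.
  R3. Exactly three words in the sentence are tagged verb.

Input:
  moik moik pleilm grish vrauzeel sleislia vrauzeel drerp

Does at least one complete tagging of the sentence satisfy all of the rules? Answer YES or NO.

YES

Candidates per position — 1:moik {determiner,verb}; 2:moik {determiner,verb}; 3:pleilm {determiner}; 4:grish {preposition,determiner}; 5:vrauzeel {adjective,preposition}; 6:sleislia {verb}; 7:vrauzeel {adjective,preposition}; 8:drerp {preposition}.
One satisfying assignment: verb verb determiner preposition adjective verb preposition preposition.
Checking: rule 1 ok; rule 2 ok; rule 3 ok.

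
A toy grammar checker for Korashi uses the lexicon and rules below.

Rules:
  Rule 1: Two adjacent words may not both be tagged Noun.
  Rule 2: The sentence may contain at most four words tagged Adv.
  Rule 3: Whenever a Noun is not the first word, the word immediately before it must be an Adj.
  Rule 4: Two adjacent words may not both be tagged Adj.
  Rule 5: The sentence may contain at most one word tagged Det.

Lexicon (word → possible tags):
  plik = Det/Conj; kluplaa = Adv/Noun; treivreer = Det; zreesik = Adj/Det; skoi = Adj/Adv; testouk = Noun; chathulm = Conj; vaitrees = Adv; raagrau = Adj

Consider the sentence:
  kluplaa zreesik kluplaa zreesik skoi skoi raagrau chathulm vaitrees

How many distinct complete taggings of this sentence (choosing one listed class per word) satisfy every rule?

Candidates per position — 1:kluplaa {Adv,Noun}; 2:zreesik {Adj,Det}; 3:kluplaa {Adv,Noun}; 4:zreesik {Adj,Det}; 5:skoi {Adj,Adv}; 6:skoi {Adj,Adv}; 7:raagrau {Adj}; 8:chathulm {Conj}; 9:vaitrees {Adv}.
There are 64 candidate sequences in total.
Checking each against the rules leaves 11 sequences.
Count = 11.

11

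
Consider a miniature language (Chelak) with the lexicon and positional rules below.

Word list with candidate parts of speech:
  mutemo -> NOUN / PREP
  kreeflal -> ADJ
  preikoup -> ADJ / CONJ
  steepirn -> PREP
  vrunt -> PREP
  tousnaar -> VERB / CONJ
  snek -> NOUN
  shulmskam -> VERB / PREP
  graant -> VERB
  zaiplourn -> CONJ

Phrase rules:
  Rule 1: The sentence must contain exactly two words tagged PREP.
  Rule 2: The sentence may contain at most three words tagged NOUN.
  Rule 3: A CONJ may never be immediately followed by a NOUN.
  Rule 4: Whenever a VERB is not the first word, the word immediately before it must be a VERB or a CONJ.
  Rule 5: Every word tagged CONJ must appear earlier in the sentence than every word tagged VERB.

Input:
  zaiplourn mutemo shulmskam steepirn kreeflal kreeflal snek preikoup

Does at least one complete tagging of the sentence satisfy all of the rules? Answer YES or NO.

Candidates per position — 1:zaiplourn {CONJ}; 2:mutemo {NOUN,PREP}; 3:shulmskam {VERB,PREP}; 4:steepirn {PREP}; 5:kreeflal {ADJ}; 6:kreeflal {ADJ}; 7:snek {NOUN}; 8:preikoup {ADJ,CONJ}.
Every candidate sequence violates at least one rule; no consistent tagging exists.

NO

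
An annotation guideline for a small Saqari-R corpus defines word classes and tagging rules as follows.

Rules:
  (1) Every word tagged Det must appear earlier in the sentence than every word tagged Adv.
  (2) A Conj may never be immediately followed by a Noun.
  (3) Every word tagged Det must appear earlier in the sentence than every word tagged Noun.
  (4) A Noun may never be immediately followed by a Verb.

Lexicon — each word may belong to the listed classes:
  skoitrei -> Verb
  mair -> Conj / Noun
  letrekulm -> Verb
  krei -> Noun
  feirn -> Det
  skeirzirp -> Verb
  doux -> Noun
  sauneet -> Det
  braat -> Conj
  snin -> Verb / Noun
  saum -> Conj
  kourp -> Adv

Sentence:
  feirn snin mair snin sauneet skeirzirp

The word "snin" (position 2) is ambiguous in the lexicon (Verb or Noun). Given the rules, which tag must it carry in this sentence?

Verb

Candidates per position — 1:feirn {Det}; 2:snin {Verb,Noun}; 3:mair {Conj,Noun}; 4:snin {Verb,Noun}; 5:sauneet {Det}; 6:skeirzirp {Verb}.
Word 2 cannot be Noun — rule 3 would then fail for every completion. It is Verb.
Word 3 cannot be Noun — rule 3 would then fail for every completion. It is Conj.
Word 4 cannot be Noun — rule 2 would then fail for every completion. It is Verb.
The unique satisfying tagging is: Det Verb Conj Verb Det Verb.
Check: rule 1 ✓; rule 2 ✓; rule 3 ✓; rule 4 ✓.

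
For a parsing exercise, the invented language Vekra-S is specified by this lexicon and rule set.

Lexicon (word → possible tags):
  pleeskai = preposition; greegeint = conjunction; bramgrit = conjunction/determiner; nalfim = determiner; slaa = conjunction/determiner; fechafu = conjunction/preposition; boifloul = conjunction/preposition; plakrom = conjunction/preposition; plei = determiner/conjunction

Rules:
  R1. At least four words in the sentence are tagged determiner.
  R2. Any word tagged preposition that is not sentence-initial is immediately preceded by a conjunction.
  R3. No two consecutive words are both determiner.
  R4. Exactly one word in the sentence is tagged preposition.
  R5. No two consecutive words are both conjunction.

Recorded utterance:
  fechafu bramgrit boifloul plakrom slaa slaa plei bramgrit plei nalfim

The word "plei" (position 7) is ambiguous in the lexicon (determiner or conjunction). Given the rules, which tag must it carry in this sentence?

Candidates per position — 1:fechafu {conjunction,preposition}; 2:bramgrit {conjunction,determiner}; 3:boifloul {conjunction,preposition}; 4:plakrom {conjunction,preposition}; 5:slaa {conjunction,determiner}; 6:slaa {conjunction,determiner}; 7:plei {determiner,conjunction}; 8:bramgrit {conjunction,determiner}; 9:plei {determiner,conjunction}; 10:nalfim {determiner}.
Word 9 cannot be determiner — rule 3 would then fail for every completion. It is conjunction.
Word 8 cannot be conjunction — rule 5 would then fail for every completion. It is determiner.
Word 7 cannot be determiner — rule 3 would then fail for every completion. It is conjunction.
Word 6 cannot be conjunction — rule 5 would then fail for every completion. It is determiner.
Word 5 cannot be determiner — rule 3 would then fail for every completion. It is conjunction.
Word 2 cannot be conjunction — rule 1 would then fail for every completion. It is determiner.
Word 3 cannot be preposition — rule 2 would then fail for every completion. It is conjunction.
Word 4 cannot be conjunction — rule 5 would then fail for every completion. It is preposition.
Word 1 cannot be preposition — rule 4 would then fail for every completion. It is conjunction.
The only consistent sequence is: conjunction determiner conjunction preposition conjunction determiner conjunction determiner conjunction determiner.
Rule-by-rule: rule 1 satisfied; rule 2 satisfied; rule 3 satisfied; rule 4 satisfied; rule 5 satisfied.

conjunction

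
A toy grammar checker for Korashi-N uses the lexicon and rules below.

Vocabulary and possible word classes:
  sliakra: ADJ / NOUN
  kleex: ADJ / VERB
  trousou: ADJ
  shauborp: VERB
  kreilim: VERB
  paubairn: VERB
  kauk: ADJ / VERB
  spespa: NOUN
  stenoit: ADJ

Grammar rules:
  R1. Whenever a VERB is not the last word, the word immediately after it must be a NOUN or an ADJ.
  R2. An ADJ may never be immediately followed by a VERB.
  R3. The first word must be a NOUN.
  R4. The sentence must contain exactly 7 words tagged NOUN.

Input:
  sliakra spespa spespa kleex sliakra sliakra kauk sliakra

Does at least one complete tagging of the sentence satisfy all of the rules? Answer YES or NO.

NO

Candidates per position — 1:sliakra {ADJ,NOUN}; 2:spespa {NOUN}; 3:spespa {NOUN}; 4:kleex {ADJ,VERB}; 5:sliakra {ADJ,NOUN}; 6:sliakra {ADJ,NOUN}; 7:kauk {ADJ,VERB}; 8:sliakra {ADJ,NOUN}.
Rule 4 cannot be satisfied by any choice of tags from the lexicon.
So there is no consistent tagging.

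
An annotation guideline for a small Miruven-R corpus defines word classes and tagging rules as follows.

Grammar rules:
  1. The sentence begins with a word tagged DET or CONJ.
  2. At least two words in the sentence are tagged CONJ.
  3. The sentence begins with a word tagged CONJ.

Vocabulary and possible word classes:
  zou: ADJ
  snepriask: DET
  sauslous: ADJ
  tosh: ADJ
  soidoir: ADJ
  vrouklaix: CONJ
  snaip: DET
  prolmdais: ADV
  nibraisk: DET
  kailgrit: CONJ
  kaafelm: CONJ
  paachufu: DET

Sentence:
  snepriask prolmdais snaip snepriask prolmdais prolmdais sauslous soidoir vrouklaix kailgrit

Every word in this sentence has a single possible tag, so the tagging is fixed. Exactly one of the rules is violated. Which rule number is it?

Fixed tagging: DET ADV DET DET ADV ADV ADJ ADJ CONJ CONJ.
Checking each rule: R1 ok, R2 ok, R3 fails.
Only rule 3 fails.

3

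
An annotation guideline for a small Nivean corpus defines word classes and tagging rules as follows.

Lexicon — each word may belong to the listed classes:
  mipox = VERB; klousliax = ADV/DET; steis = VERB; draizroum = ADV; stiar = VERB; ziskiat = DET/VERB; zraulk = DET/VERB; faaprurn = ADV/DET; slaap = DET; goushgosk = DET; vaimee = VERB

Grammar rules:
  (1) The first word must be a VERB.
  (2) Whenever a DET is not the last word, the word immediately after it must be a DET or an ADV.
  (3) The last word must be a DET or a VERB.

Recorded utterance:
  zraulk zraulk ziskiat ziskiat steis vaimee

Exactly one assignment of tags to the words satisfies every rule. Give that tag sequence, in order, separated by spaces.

VERB VERB VERB VERB VERB VERB

Candidates per position — 1:zraulk {DET,VERB}; 2:zraulk {DET,VERB}; 3:ziskiat {DET,VERB}; 4:ziskiat {DET,VERB}; 5:steis {VERB}; 6:vaimee {VERB}.
At position 1, choosing DET makes rule 1 impossible to satisfy; hence VERB.
At position 2, choosing DET makes rule 2 impossible to satisfy; hence VERB.
At position 3, choosing DET makes rule 2 impossible to satisfy; hence VERB.
At position 4, choosing DET makes rule 2 impossible to satisfy; hence VERB.
So the tagging must be: VERB VERB VERB VERB VERB VERB.
Checking: rule 1 satisfied; rule 2 satisfied; rule 3 satisfied.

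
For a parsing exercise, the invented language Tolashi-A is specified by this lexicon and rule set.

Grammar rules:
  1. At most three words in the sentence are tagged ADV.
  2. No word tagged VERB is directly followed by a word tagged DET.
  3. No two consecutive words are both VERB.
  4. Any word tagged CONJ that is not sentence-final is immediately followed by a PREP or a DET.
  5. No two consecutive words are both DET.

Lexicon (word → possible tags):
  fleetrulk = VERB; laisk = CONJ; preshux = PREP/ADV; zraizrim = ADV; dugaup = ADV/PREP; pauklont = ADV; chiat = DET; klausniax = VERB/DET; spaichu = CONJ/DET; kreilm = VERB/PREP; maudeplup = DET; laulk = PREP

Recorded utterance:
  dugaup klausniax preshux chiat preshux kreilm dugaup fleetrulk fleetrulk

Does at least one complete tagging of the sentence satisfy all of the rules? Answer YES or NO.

Candidates per position — 1:dugaup {ADV,PREP}; 2:klausniax {VERB,DET}; 3:preshux {PREP,ADV}; 4:chiat {DET}; 5:preshux {PREP,ADV}; 6:kreilm {VERB,PREP}; 7:dugaup {ADV,PREP}; 8:fleetrulk {VERB}; 9:fleetrulk {VERB}.
Rule 3 cannot be satisfied by any choice of tags from the lexicon.
So there is no consistent tagging.

NO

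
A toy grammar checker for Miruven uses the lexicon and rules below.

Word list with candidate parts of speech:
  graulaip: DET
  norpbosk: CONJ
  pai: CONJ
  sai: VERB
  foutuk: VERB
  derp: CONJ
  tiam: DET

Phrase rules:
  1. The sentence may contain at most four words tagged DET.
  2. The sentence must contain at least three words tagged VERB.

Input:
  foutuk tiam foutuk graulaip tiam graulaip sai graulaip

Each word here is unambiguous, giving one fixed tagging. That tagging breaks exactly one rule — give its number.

1

Fixed tagging: VERB DET VERB DET DET DET VERB DET.
Rule check: R1 fails, R2 ok.
Only rule 1 fails.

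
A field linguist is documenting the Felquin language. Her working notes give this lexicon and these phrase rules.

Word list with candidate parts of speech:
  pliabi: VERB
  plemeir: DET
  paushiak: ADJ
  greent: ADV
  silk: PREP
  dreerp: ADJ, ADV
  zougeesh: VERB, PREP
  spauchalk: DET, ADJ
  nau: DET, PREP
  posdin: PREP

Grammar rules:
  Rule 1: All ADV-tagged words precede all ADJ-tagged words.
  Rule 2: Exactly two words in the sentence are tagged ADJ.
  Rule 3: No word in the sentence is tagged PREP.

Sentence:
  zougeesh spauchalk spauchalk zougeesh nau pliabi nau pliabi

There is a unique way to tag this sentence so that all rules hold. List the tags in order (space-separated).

Candidates per position — 1:zougeesh {VERB,PREP}; 2:spauchalk {DET,ADJ}; 3:spauchalk {DET,ADJ}; 4:zougeesh {VERB,PREP}; 5:nau {DET,PREP}; 6:pliabi {VERB}; 7:nau {DET,PREP}; 8:pliabi {VERB}.
If word 1 were PREP, no tagging could satisfy rule 3; so word 1 is VERB.
If word 2 were DET, no tagging could satisfy rule 2; so word 2 is ADJ.
If word 3 were DET, no tagging could satisfy rule 2; so word 3 is ADJ.
If word 4 were PREP, no tagging could satisfy rule 3; so word 4 is VERB.
If word 5 were PREP, no tagging could satisfy rule 3; so word 5 is DET.
If word 7 were PREP, no tagging could satisfy rule 3; so word 7 is DET.
The unique satisfying tagging is: VERB ADJ ADJ VERB DET VERB DET VERB.
Verifying each rule — rule 1 holds; rule 2 holds; rule 3 holds.

VERB ADJ ADJ VERB DET VERB DET VERB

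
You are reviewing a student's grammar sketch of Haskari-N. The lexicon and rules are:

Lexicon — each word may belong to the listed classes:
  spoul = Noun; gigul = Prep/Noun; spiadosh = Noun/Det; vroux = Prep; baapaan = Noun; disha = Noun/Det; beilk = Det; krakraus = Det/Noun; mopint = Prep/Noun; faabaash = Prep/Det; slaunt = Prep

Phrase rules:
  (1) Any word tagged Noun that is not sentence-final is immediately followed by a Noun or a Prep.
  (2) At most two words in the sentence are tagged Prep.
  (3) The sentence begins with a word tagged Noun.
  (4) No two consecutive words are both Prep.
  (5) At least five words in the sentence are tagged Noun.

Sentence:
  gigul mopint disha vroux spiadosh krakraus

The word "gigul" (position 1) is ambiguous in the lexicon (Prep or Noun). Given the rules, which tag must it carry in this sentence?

Noun

Candidates per position — 1:gigul {Prep,Noun}; 2:mopint {Prep,Noun}; 3:disha {Noun,Det}; 4:vroux {Prep}; 5:spiadosh {Noun,Det}; 6:krakraus {Det,Noun}.
Position 1: tagging it Prep would leave rule 3 unsatisfiable, so it must be Noun.
Position 2: tagging it Prep would leave rule 5 unsatisfiable, so it must be Noun.
Position 3: tagging it Det would leave rule 1 unsatisfiable, so it must be Noun.
Position 5: tagging it Det would leave rule 5 unsatisfiable, so it must be Noun.
Position 6: tagging it Det would leave rule 1 unsatisfiable, so it must be Noun.
The unique satisfying tagging is: Noun Noun Noun Prep Noun Noun.
Rule-by-rule: rule 1 satisfied; rule 2 satisfied; rule 3 satisfied; rule 4 satisfied; rule 5 satisfied.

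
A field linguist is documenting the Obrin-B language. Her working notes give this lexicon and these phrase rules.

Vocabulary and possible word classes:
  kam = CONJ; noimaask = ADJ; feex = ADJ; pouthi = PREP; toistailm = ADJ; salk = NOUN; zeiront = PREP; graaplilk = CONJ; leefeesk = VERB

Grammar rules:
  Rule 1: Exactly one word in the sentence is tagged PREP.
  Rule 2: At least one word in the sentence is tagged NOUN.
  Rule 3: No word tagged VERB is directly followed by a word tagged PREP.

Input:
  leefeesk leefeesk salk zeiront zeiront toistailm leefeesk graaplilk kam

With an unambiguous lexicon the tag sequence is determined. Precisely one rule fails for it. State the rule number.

Fixed tagging: VERB VERB NOUN PREP PREP ADJ VERB CONJ CONJ.
Applying the rules: R1 fail, R2 pass, R3 pass.
Only rule 1 fails.

1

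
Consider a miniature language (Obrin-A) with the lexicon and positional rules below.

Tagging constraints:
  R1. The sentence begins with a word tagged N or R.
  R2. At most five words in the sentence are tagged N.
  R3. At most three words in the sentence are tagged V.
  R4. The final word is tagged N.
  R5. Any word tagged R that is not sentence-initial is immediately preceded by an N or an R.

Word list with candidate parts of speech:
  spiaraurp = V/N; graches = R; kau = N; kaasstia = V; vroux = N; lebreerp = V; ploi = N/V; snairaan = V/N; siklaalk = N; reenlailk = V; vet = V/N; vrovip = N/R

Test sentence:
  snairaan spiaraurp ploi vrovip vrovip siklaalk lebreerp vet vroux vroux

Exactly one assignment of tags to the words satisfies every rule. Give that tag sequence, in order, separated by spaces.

Candidates per position — 1:snairaan {V,N}; 2:spiaraurp {V,N}; 3:ploi {N,V}; 4:vrovip {N,R}; 5:vrovip {N,R}; 6:siklaalk {N}; 7:lebreerp {V}; 8:vet {V,N}; 9:vroux {N}; 10:vroux {N}.
If word 1 were V, no tagging could satisfy rule 1; so word 1 is N.
The remaining ambiguous positions (2, 3, 4, 5, 8) are resolved jointly — only one combination satisfies every rule.
That leaves exactly one tagging: N V N R R N V V N N.
Checking: rule 1 satisfied; rule 2 satisfied; rule 3 satisfied; rule 4 satisfied; rule 5 satisfied.

N V N R R N V V N N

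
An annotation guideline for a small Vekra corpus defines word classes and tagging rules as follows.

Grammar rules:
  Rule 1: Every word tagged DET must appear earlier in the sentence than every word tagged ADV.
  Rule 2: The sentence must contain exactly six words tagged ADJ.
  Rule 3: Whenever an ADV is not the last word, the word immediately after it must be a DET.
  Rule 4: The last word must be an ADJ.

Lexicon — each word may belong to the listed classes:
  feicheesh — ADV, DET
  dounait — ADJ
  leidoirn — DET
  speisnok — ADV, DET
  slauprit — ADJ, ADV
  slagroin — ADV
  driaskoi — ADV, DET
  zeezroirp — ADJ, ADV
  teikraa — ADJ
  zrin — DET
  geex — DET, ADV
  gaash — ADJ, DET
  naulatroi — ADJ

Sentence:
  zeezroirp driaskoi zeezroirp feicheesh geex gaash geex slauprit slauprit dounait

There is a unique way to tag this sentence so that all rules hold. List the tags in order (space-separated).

Candidates per position — 1:zeezroirp {ADJ,ADV}; 2:driaskoi {ADV,DET}; 3:zeezroirp {ADJ,ADV}; 4:feicheesh {ADV,DET}; 5:geex {DET,ADV}; 6:gaash {ADJ,DET}; 7:geex {DET,ADV}; 8:slauprit {ADJ,ADV}; 9:slauprit {ADJ,ADV}; 10:dounait {ADJ}.
If word 1 were ADV, no tagging could satisfy rule 2; so word 1 is ADJ.
If word 2 were ADV, no tagging could satisfy rule 3; so word 2 is DET.
If word 3 were ADV, no tagging could satisfy rule 2; so word 3 is ADJ.
If word 6 were DET, no tagging could satisfy rule 2; so word 6 is ADJ.
If word 7 were ADV, no tagging could satisfy rule 3; so word 7 is DET.
If word 8 were ADV, no tagging could satisfy rule 2; so word 8 is ADJ.
If word 9 were ADV, no tagging could satisfy rule 2; so word 9 is ADJ.
If word 4 were ADV, no tagging could satisfy rule 1; so word 4 is DET.
If word 5 were ADV, no tagging could satisfy rule 1; so word 5 is DET.
That leaves exactly one tagging: ADJ DET ADJ DET DET ADJ DET ADJ ADJ ADJ.
Verifying each rule — rule 1 ok; rule 2 ok; rule 3 ok; rule 4 ok.

ADJ DET ADJ DET DET ADJ DET ADJ ADJ ADJ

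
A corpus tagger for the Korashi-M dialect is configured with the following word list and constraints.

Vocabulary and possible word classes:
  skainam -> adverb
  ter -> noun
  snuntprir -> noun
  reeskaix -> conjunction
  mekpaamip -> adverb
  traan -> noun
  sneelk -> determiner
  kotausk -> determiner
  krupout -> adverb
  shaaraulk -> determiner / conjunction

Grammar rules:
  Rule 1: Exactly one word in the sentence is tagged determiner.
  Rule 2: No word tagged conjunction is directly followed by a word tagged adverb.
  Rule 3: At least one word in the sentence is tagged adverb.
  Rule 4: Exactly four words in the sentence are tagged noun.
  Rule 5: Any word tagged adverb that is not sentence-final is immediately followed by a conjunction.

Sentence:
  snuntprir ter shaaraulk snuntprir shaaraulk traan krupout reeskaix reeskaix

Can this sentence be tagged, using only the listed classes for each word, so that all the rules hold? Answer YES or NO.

Candidates per position — 1:snuntprir {noun}; 2:ter {noun}; 3:shaaraulk {determiner,conjunction}; 4:snuntprir {noun}; 5:shaaraulk {determiner,conjunction}; 6:traan {noun}; 7:krupout {adverb}; 8:reeskaix {conjunction}; 9:reeskaix {conjunction}.
One satisfying assignment: noun noun determiner noun conjunction noun adverb conjunction conjunction.
Check: rule 1 ok; rule 2 ok; rule 3 ok; rule 4 ok; rule 5 ok.

YES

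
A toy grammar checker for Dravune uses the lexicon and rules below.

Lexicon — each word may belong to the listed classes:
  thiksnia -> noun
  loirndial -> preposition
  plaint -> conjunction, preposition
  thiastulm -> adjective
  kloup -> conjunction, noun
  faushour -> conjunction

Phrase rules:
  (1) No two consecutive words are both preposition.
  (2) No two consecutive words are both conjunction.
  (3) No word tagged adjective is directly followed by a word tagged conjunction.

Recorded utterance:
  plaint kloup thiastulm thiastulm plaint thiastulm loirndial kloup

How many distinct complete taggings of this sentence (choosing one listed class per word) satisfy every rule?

6

Candidates per position — 1:plaint {conjunction,preposition}; 2:kloup {conjunction,noun}; 3:thiastulm {adjective}; 4:thiastulm {adjective}; 5:plaint {conjunction,preposition}; 6:thiastulm {adjective}; 7:loirndial {preposition}; 8:kloup {conjunction,noun}.
There are 16 candidate sequences in total.
Checking each against the rules leaves 6 sequences.
Count = 6.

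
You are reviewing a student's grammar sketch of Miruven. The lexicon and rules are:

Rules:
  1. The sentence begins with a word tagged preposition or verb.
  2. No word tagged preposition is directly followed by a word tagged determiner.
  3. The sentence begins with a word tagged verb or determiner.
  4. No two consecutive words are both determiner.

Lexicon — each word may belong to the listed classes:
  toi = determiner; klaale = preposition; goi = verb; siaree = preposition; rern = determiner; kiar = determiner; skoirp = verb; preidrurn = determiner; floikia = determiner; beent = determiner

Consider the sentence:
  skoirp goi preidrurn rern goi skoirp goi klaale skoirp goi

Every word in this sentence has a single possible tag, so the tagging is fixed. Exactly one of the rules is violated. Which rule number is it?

4

Fixed tagging: verb verb determiner determiner verb verb verb preposition verb verb.
Checking each rule: R1 ✓, R2 ✓, R3 ✓, R4 ✗.
Only rule 4 fails.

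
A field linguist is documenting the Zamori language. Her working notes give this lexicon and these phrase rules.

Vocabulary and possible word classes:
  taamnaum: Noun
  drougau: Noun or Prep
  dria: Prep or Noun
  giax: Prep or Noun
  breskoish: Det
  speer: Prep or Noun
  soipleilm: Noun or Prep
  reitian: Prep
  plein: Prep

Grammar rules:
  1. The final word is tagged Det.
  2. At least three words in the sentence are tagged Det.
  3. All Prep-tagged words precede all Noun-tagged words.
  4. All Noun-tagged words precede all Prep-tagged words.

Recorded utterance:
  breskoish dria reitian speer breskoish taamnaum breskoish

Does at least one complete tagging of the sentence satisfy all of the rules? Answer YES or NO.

NO

Candidates per position — 1:breskoish {Det}; 2:dria {Prep,Noun}; 3:reitian {Prep}; 4:speer {Prep,Noun}; 5:breskoish {Det}; 6:taamnaum {Noun}; 7:breskoish {Det}.
Rule 4 cannot be satisfied by any choice of tags from the lexicon.
So there is no consistent tagging.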